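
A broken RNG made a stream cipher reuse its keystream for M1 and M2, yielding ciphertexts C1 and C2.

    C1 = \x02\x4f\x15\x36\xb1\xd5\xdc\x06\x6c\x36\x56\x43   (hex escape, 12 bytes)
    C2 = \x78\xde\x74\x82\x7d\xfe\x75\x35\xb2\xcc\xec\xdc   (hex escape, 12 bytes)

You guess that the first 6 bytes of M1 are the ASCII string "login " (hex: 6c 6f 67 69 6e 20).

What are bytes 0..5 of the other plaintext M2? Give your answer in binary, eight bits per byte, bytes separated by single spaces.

First, C1 ⊕ C2 = (M1 ⊕ K) ⊕ (M2 ⊕ K) = M1 ⊕ M2, so the key drops out. Then M2 = (M1 ⊕ M2) ⊕ M1 over the first 6 bytes.
byte 0: (02 ^ 78) ^ 6c = 7a ^ 6c = 16
byte 1: (4f ^ de) ^ 6f = 91 ^ 6f = fe
byte 2: (15 ^ 74) ^ 67 = 61 ^ 67 = 06
byte 3: (36 ^ 82) ^ 69 = b4 ^ 69 = dd
byte 4: (b1 ^ 7d) ^ 6e = cc ^ 6e = a2
byte 5: (d5 ^ fe) ^ 20 = 2b ^ 20 = 0b

00010110 11111110 00000110 11011101 10100010 00001011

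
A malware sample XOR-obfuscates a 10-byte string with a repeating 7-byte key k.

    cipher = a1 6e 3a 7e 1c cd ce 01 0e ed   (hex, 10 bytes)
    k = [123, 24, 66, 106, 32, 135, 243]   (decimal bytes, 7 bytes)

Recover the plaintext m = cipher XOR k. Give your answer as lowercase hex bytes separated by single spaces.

da 76 78 14 3c 4a 3d 7a 16 af

The 7-byte key repeats, so the effective keystream is 7b 18 42 6a 20 87 f3 7b 18 42.
byte 0: a1 ⊕ 7b = da
byte 1: 6e ⊕ 18 = 76
byte 2: 3a ⊕ 42 = 78
byte 3: 7e ⊕ 6a = 14
byte 4: 1c ⊕ 20 = 3c
byte 5: cd ⊕ 87 = 4a
byte 6: ce ⊕ f3 = 3d
byte 7: 01 ⊕ 7b = 7a
byte 8: 0e ⊕ 18 = 16
byte 9: ed ⊕ 42 = af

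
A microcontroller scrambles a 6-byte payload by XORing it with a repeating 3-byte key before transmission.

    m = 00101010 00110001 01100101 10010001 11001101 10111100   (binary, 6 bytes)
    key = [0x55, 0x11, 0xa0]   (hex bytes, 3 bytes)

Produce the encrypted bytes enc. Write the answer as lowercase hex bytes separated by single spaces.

The 3-byte key repeats, so the effective keystream is 55 11 a0 55 11 a0.
byte 0:  42 ⊕  85 = 127
byte 1:  49 ⊕  17 =  32
byte 2: 101 ⊕ 160 = 197
byte 3: 145 ⊕  85 = 196
byte 4: 205 ⊕  17 = 220
byte 5: 188 ⊕ 160 =  28

7f 20 c5 c4 dc 1c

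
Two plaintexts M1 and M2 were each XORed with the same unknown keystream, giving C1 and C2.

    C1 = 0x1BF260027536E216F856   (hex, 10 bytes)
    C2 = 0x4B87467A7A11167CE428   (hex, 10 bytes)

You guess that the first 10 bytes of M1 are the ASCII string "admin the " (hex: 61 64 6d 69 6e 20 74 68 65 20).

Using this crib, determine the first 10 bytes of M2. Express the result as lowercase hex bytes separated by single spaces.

31 11 4b 11 61 07 80 02 79 5e

First, C1 ⊕ C2 = (M1 ⊕ K) ⊕ (M2 ⊕ K) = M1 ⊕ M2, so the key drops out. Then M2 = (M1 ⊕ M2) ⊕ M1 over the first 10 bytes.
byte 0: (1b XOR 4b) XOR 61 = 50 XOR 61 = 31
byte 1: (f2 XOR 87) XOR 64 = 75 XOR 64 = 11
byte 2: (60 XOR 46) XOR 6d = 26 XOR 6d = 4b
byte 3: (02 XOR 7a) XOR 69 = 78 XOR 69 = 11
byte 4: (75 XOR 7a) XOR 6e = 0f XOR 6e = 61
byte 5: (36 XOR 11) XOR 20 = 27 XOR 20 = 07
byte 6: (e2 XOR 16) XOR 74 = f4 XOR 74 = 80
byte 7: (16 XOR 7c) XOR 68 = 6a XOR 68 = 02
byte 8: (f8 XOR e4) XOR 65 = 1c XOR 65 = 79
byte 9: (56 XOR 28) XOR 20 = 7e XOR 20 = 5e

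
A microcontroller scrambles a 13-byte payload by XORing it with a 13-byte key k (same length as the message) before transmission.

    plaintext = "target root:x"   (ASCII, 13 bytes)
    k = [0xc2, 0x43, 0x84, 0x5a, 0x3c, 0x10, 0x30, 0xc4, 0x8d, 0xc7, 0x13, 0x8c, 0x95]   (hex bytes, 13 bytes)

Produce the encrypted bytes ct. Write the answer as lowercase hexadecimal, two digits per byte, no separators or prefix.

b622f63d596410b6e2a867b6ed

XOR is its own inverse, so applying the key byte-wise gives the result directly.
74 XOR c2 = b6
61 XOR 43 = 22
72 XOR 84 = f6
67 XOR 5a = 3d
65 XOR 3c = 59
74 XOR 10 = 64
20 XOR 30 = 10
72 XOR c4 = b6
6f XOR 8d = e2
6f XOR c7 = a8
74 XOR 13 = 67
3a XOR 8c = b6
78 XOR 95 = ed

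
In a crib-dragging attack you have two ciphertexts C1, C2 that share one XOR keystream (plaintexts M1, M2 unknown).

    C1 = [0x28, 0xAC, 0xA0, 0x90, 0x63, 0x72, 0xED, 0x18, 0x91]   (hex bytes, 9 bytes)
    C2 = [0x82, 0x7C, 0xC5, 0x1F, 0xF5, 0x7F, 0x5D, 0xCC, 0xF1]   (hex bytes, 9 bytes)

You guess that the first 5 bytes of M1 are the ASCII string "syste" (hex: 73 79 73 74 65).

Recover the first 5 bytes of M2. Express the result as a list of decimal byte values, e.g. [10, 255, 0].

[217, 169, 22, 251, 243]

First, C1 ⊕ C2 = (M1 ⊕ K) ⊕ (M2 ⊕ K) = M1 ⊕ M2, so the key drops out. Then M2 = (M1 ⊕ M2) ⊕ M1 over the first 5 bytes.
byte 0: (28 ⊕ 82) ⊕ 73 = aa ⊕ 73 = d9
byte 1: (ac ⊕ 7c) ⊕ 79 = d0 ⊕ 79 = a9
byte 2: (a0 ⊕ c5) ⊕ 73 = 65 ⊕ 73 = 16
byte 3: (90 ⊕ 1f) ⊕ 74 = 8f ⊕ 74 = fb
byte 4: (63 ⊕ f5) ⊕ 65 = 96 ⊕ 65 = f3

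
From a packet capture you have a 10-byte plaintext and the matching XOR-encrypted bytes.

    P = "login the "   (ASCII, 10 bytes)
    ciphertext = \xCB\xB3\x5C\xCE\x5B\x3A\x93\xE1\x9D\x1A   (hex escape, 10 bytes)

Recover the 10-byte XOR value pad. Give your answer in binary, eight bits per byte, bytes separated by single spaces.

10100111 11011100 00111011 10100111 00110101 00011010 11100111 10001001 11111000 00111010

Since ciphertext = P ⊕ pad, XORing both sides with P gives pad = P ⊕ ciphertext.
01101100 ⊕ 11001011 = 10100111
01101111 ⊕ 10110011 = 11011100
01100111 ⊕ 01011100 = 00111011
01101001 ⊕ 11001110 = 10100111
01101110 ⊕ 01011011 = 00110101
00100000 ⊕ 00111010 = 00011010
01110100 ⊕ 10010011 = 11100111
01101000 ⊕ 11100001 = 10001001
01100101 ⊕ 10011101 = 11111000
00100000 ⊕ 00011010 = 00111010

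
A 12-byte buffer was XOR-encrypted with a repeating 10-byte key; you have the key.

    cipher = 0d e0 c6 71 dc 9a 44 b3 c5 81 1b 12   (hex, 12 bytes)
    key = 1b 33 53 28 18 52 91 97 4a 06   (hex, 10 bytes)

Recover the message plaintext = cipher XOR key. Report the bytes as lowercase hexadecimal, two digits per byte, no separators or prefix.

16d39559c4c8d5248f870021

The 10-byte key repeats, so the effective keystream is 1b 33 53 28 18 52 91 97 4a 06 1b 33.
byte 0:  13 ^  27 =  22
byte 1: 224 ^  51 = 211
byte 2: 198 ^  83 = 149
byte 3: 113 ^  40 =  89
byte 4: 220 ^  24 = 196
byte 5: 154 ^  82 = 200
byte 6:  68 ^ 145 = 213
byte 7: 179 ^ 151 =  36
byte 8: 197 ^  74 = 143
byte 9: 129 ^   6 = 135
byte 10:  27 ^  27 =   0
byte 11:  18 ^  51 =  33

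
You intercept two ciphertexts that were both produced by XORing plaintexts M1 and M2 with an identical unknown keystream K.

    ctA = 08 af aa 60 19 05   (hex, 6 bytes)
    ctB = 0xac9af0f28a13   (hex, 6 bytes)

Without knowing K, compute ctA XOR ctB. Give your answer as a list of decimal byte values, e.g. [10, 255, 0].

ctA ⊕ ctB = (M1 ⊕ K) ⊕ (M2 ⊕ K) = M1 ⊕ M2 — the shared key cancels under XOR.
08 xor ac = a4
af xor 9a = 35
aa xor f0 = 5a
60 xor f2 = 92
19 xor 8a = 93
05 xor 13 = 16

[164, 53, 90, 146, 147, 22]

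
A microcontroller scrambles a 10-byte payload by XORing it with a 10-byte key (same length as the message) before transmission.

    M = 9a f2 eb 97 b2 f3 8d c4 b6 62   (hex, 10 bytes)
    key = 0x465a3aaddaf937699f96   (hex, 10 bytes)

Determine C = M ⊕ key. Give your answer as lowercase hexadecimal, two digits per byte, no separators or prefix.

XOR is its own inverse, so applying the key byte-wise gives the result directly.
9a xor 46 = dc
f2 xor 5a = a8
eb xor 3a = d1
97 xor ad = 3a
b2 xor da = 68
f3 xor f9 = 0a
8d xor 37 = ba
c4 xor 69 = ad
b6 xor 9f = 29
62 xor 96 = f4

dca8d13a680abaad29f4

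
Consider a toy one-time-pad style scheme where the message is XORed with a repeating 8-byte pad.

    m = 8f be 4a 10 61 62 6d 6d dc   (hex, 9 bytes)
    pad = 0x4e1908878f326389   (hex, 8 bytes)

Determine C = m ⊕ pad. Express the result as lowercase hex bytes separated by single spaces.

The 8-byte key repeats, so the effective keystream is 4e 19 08 87 8f 32 63 89 4e.
byte 0: 8f ⊕ 4e = c1
byte 1: be ⊕ 19 = a7
byte 2: 4a ⊕ 08 = 42
byte 3: 10 ⊕ 87 = 97
byte 4: 61 ⊕ 8f = ee
byte 5: 62 ⊕ 32 = 50
byte 6: 6d ⊕ 63 = 0e
byte 7: 6d ⊕ 89 = e4
byte 8: dc ⊕ 4e = 92

c1 a7 42 97 ee 50 0e e4 92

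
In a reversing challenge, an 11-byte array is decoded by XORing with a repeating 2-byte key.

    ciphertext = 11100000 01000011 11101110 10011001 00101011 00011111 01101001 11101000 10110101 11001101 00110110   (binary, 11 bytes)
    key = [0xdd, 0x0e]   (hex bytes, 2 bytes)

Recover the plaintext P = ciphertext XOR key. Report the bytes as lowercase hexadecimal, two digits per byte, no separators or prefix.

The 2-byte key repeats, so the effective keystream is dd 0e dd 0e dd 0e dd 0e dd 0e dd.
byte 0: e0 XOR dd = 3d
byte 1: 43 XOR 0e = 4d
byte 2: ee XOR dd = 33
byte 3: 99 XOR 0e = 97
byte 4: 2b XOR dd = f6
byte 5: 1f XOR 0e = 11
byte 6: 69 XOR dd = b4
byte 7: e8 XOR 0e = e6
byte 8: b5 XOR dd = 68
byte 9: cd XOR 0e = c3
byte 10: 36 XOR dd = eb

3d4d3397f611b4e668c3eb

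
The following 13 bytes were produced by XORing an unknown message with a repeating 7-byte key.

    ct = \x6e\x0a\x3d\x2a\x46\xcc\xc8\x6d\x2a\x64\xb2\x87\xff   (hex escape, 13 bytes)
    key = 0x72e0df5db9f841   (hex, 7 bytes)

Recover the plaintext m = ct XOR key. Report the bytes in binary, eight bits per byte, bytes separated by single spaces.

00011100 11101010 11100010 01110111 11111111 00110100 10001001 00011111 11001010 10111011 11101111 00111110 00000111

The 7-byte key repeats, so the effective keystream is 72 e0 df 5d b9 f8 41 72 e0 df 5d b9 f8.
byte 0: 6e ^ 72 = 1c
byte 1: 0a ^ e0 = ea
byte 2: 3d ^ df = e2
byte 3: 2a ^ 5d = 77
byte 4: 46 ^ b9 = ff
byte 5: cc ^ f8 = 34
byte 6: c8 ^ 41 = 89
byte 7: 6d ^ 72 = 1f
byte 8: 2a ^ e0 = ca
byte 9: 64 ^ df = bb
byte 10: b2 ^ 5d = ef
byte 11: 87 ^ b9 = 3e
byte 12: ff ^ f8 = 07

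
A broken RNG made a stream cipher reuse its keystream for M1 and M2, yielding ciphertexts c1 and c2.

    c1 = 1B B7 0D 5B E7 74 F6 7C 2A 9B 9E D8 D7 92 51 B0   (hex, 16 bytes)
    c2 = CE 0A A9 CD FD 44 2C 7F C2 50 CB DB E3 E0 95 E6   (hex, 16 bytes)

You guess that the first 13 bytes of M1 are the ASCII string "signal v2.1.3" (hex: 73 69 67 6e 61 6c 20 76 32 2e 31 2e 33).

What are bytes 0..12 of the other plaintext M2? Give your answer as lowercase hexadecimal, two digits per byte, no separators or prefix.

a6d4c3f87b5cfa75dae5642d07

First, c1 ⊕ c2 = (M1 ⊕ K) ⊕ (M2 ⊕ K) = M1 ⊕ M2, so the key drops out. Then M2 = (M1 ⊕ M2) ⊕ M1 over the first 13 bytes.
byte 0: (1b XOR ce) XOR 73 = d5 XOR 73 = a6
byte 1: (b7 XOR 0a) XOR 69 = bd XOR 69 = d4
byte 2: (0d XOR a9) XOR 67 = a4 XOR 67 = c3
byte 3: (5b XOR cd) XOR 6e = 96 XOR 6e = f8
byte 4: (e7 XOR fd) XOR 61 = 1a XOR 61 = 7b
byte 5: (74 XOR 44) XOR 6c = 30 XOR 6c = 5c
byte 6: (f6 XOR 2c) XOR 20 = da XOR 20 = fa
byte 7: (7c XOR 7f) XOR 76 = 03 XOR 76 = 75
byte 8: (2a XOR c2) XOR 32 = e8 XOR 32 = da
byte 9: (9b XOR 50) XOR 2e = cb XOR 2e = e5
byte 10: (9e XOR cb) XOR 31 = 55 XOR 31 = 64
byte 11: (d8 XOR db) XOR 2e = 03 XOR 2e = 2d
byte 12: (d7 XOR e3) XOR 33 = 34 XOR 33 = 07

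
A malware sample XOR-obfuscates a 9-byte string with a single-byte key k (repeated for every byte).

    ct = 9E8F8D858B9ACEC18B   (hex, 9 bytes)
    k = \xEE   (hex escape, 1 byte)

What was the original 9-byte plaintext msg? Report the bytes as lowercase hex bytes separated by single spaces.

70 61 63 6b 65 74 20 2f 65

The 1-byte key repeats, so the effective keystream is ee ee ee ee ee ee ee ee ee.
byte 0: 9e xor ee = 70
byte 1: 8f xor ee = 61
byte 2: 8d xor ee = 63
byte 3: 85 xor ee = 6b
byte 4: 8b xor ee = 65
byte 5: 9a xor ee = 74
byte 6: ce xor ee = 20
byte 7: c1 xor ee = 2f
byte 8: 8b xor ee = 65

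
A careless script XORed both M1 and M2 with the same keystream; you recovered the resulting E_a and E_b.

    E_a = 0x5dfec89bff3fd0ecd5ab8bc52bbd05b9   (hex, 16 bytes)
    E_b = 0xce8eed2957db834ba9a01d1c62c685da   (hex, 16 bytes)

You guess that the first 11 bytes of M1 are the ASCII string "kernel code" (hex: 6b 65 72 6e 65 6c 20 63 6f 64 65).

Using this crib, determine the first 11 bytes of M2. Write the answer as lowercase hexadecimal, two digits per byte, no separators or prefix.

f81557dccd8873c4136ff3

First, E_a ⊕ E_b = (M1 ⊕ K) ⊕ (M2 ⊕ K) = M1 ⊕ M2, so the key drops out. Then M2 = (M1 ⊕ M2) ⊕ M1 over the first 11 bytes.
byte 0: (5d xor ce) xor 6b = 93 xor 6b = f8
byte 1: (fe xor 8e) xor 65 = 70 xor 65 = 15
byte 2: (c8 xor ed) xor 72 = 25 xor 72 = 57
byte 3: (9b xor 29) xor 6e = b2 xor 6e = dc
byte 4: (ff xor 57) xor 65 = a8 xor 65 = cd
byte 5: (3f xor db) xor 6c = e4 xor 6c = 88
byte 6: (d0 xor 83) xor 20 = 53 xor 20 = 73
byte 7: (ec xor 4b) xor 63 = a7 xor 63 = c4
byte 8: (d5 xor a9) xor 6f = 7c xor 6f = 13
byte 9: (ab xor a0) xor 64 = 0b xor 64 = 6f
byte 10: (8b xor 1d) xor 65 = 96 xor 65 = f3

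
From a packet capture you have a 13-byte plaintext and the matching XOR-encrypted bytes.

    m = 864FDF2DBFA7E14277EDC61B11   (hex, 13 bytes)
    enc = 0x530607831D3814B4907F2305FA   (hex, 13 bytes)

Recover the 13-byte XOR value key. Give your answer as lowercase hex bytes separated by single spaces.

d5 49 d8 ae a2 9f f5 f6 e7 92 e5 1e eb

Since enc = m ⊕ key, XORing both sides with m gives key = m ⊕ enc.
86 ⊕ 53 = d5
4f ⊕ 06 = 49
df ⊕ 07 = d8
2d ⊕ 83 = ae
bf ⊕ 1d = a2
a7 ⊕ 38 = 9f
e1 ⊕ 14 = f5
42 ⊕ b4 = f6
77 ⊕ 90 = e7
ed ⊕ 7f = 92
c6 ⊕ 23 = e5
1b ⊕ 05 = 1e
11 ⊕ fa = eb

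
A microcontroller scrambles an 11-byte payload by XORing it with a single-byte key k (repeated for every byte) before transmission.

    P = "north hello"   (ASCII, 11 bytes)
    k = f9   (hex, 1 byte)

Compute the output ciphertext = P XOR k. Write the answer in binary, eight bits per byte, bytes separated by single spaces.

10010111 10010110 10001011 10001101 10010001 11011001 10010001 10011100 10010101 10010101 10010110

The 1-byte key repeats, so the effective keystream is f9 f9 f9 f9 f9 f9 f9 f9 f9 f9 f9.
byte 0: 01101110 xor 11111001 = 10010111
byte 1: 01101111 xor 11111001 = 10010110
byte 2: 01110010 xor 11111001 = 10001011
byte 3: 01110100 xor 11111001 = 10001101
byte 4: 01101000 xor 11111001 = 10010001
byte 5: 00100000 xor 11111001 = 11011001
byte 6: 01101000 xor 11111001 = 10010001
byte 7: 01100101 xor 11111001 = 10011100
byte 8: 01101100 xor 11111001 = 10010101
byte 9: 01101100 xor 11111001 = 10010101
byte 10: 01101111 xor 11111001 = 10010110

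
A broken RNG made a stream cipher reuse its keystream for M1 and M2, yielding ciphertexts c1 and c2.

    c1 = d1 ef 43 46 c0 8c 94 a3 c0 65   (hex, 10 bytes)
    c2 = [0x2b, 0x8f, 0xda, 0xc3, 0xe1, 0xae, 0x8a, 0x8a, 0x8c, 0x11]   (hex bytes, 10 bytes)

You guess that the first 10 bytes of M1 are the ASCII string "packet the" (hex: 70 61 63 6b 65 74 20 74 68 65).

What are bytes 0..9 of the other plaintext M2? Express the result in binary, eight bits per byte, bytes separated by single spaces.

First, c1 ⊕ c2 = (M1 ⊕ K) ⊕ (M2 ⊕ K) = M1 ⊕ M2, so the key drops out. Then M2 = (M1 ⊕ M2) ⊕ M1 over the first 10 bytes.
byte 0: (d1 XOR 2b) XOR 70 = fa XOR 70 = 8a
byte 1: (ef XOR 8f) XOR 61 = 60 XOR 61 = 01
byte 2: (43 XOR da) XOR 63 = 99 XOR 63 = fa
byte 3: (46 XOR c3) XOR 6b = 85 XOR 6b = ee
byte 4: (c0 XOR e1) XOR 65 = 21 XOR 65 = 44
byte 5: (8c XOR ae) XOR 74 = 22 XOR 74 = 56
byte 6: (94 XOR 8a) XOR 20 = 1e XOR 20 = 3e
byte 7: (a3 XOR 8a) XOR 74 = 29 XOR 74 = 5d
byte 8: (c0 XOR 8c) XOR 68 = 4c XOR 68 = 24
byte 9: (65 XOR 11) XOR 65 = 74 XOR 65 = 11

10001010 00000001 11111010 11101110 01000100 01010110 00111110 01011101 00100100 00010001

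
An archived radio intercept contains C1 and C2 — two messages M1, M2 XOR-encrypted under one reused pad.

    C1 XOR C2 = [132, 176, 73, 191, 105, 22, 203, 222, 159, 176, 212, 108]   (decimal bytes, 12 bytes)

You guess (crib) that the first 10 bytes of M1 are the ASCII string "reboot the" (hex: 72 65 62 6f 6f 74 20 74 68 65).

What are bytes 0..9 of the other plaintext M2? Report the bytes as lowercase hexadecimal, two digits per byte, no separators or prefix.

Since C1 ⊕ C2 = M1 ⊕ M2, XORing with the guessed M1 bytes yields the corresponding M2 bytes: M2 = (C1 ⊕ C2) ⊕ M1.
10000100 xor 01110010 = 11110110
10110000 xor 01100101 = 11010101
01001001 xor 01100010 = 00101011
10111111 xor 01101111 = 11010000
01101001 xor 01101111 = 00000110
00010110 xor 01110100 = 01100010
11001011 xor 00100000 = 11101011
11011110 xor 01110100 = 10101010
10011111 xor 01101000 = 11110111
10110000 xor 01100101 = 11010101

f6d52bd00662ebaaf7d5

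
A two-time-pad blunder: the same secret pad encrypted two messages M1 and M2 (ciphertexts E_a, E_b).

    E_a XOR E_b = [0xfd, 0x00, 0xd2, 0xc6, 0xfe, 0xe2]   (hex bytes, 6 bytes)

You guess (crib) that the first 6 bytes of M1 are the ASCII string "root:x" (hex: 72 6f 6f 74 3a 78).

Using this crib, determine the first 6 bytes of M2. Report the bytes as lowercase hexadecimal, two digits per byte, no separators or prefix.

8f6fbdb2c49a

Since E_a ⊕ E_b = M1 ⊕ M2, XORing with the guessed M1 bytes yields the corresponding M2 bytes: M2 = (E_a ⊕ E_b) ⊕ M1.
11111101 xor 01110010 = 10001111
00000000 xor 01101111 = 01101111
11010010 xor 01101111 = 10111101
11000110 xor 01110100 = 10110010
11111110 xor 00111010 = 11000100
11100010 xor 01111000 = 10011010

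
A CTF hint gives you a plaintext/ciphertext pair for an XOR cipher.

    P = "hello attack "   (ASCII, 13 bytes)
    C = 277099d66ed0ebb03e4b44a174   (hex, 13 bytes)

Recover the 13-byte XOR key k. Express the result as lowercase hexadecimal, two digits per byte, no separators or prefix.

4f15f5ba01f08ac44a2a27ca54

Since C = P ⊕ k, XORing both sides with P gives k = P ⊕ C.
byte 0: 68 ⊕ 27 = 4f
byte 1: 65 ⊕ 70 = 15
byte 2: 6c ⊕ 99 = f5
byte 3: 6c ⊕ d6 = ba
byte 4: 6f ⊕ 6e = 01
byte 5: 20 ⊕ d0 = f0
byte 6: 61 ⊕ eb = 8a
byte 7: 74 ⊕ b0 = c4
byte 8: 74 ⊕ 3e = 4a
byte 9: 61 ⊕ 4b = 2a
byte 10: 63 ⊕ 44 = 27
byte 11: 6b ⊕ a1 = ca
byte 12: 20 ⊕ 74 = 54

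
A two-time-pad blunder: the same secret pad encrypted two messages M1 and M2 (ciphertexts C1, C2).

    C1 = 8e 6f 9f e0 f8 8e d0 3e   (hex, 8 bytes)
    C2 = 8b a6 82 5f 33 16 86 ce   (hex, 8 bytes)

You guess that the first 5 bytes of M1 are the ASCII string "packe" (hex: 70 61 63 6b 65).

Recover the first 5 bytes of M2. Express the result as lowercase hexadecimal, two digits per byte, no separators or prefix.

First, C1 ⊕ C2 = (M1 ⊕ K) ⊕ (M2 ⊕ K) = M1 ⊕ M2, so the key drops out. Then M2 = (M1 ⊕ M2) ⊕ M1 over the first 5 bytes.
byte 0: (8e XOR 8b) XOR 70 = 05 XOR 70 = 75
byte 1: (6f XOR a6) XOR 61 = c9 XOR 61 = a8
byte 2: (9f XOR 82) XOR 63 = 1d XOR 63 = 7e
byte 3: (e0 XOR 5f) XOR 6b = bf XOR 6b = d4
byte 4: (f8 XOR 33) XOR 65 = cb XOR 65 = ae

75a87ed4ae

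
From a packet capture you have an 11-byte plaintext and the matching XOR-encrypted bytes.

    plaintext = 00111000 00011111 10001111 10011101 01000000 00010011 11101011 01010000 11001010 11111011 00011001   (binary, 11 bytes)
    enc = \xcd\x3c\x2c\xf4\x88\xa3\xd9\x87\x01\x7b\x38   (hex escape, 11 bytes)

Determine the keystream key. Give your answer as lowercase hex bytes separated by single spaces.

f5 23 a3 69 c8 b0 32 d7 cb 80 21

Since enc = plaintext ⊕ key, XORing both sides with plaintext gives key = plaintext ⊕ enc.
00111000 xor 11001101 = 11110101
00011111 xor 00111100 = 00100011
10001111 xor 00101100 = 10100011
10011101 xor 11110100 = 01101001
01000000 xor 10001000 = 11001000
00010011 xor 10100011 = 10110000
11101011 xor 11011001 = 00110010
01010000 xor 10000111 = 11010111
11001010 xor 00000001 = 11001011
11111011 xor 01111011 = 10000000
00011001 xor 00111000 = 00100001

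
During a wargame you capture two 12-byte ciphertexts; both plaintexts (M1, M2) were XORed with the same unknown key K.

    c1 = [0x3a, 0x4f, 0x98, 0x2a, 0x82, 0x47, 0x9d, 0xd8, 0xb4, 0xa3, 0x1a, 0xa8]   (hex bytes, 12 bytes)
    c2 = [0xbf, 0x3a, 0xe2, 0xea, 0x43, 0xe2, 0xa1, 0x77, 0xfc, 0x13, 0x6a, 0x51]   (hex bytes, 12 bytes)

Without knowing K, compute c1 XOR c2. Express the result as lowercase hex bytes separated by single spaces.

c1 ⊕ c2 = (M1 ⊕ K) ⊕ (M2 ⊕ K) = M1 ⊕ M2 — the shared key cancels under XOR.
byte 0: 00111010 XOR 10111111 = 10000101
byte 1: 01001111 XOR 00111010 = 01110101
byte 2: 10011000 XOR 11100010 = 01111010
byte 3: 00101010 XOR 11101010 = 11000000
byte 4: 10000010 XOR 01000011 = 11000001
byte 5: 01000111 XOR 11100010 = 10100101
byte 6: 10011101 XOR 10100001 = 00111100
byte 7: 11011000 XOR 01110111 = 10101111
byte 8: 10110100 XOR 11111100 = 01001000
byte 9: 10100011 XOR 00010011 = 10110000
byte 10: 00011010 XOR 01101010 = 01110000
byte 11: 10101000 XOR 01010001 = 11111001

85 75 7a c0 c1 a5 3c af 48 b0 70 f9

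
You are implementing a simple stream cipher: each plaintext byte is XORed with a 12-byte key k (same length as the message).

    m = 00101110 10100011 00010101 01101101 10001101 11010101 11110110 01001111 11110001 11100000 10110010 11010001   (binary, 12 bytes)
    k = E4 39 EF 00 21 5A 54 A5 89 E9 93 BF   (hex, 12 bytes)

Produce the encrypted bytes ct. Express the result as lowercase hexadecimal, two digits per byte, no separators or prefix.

XOR is its own inverse, so applying the key byte-wise gives the result directly.
byte 0: 00101110 XOR 11100100 = 11001010
byte 1: 10100011 XOR 00111001 = 10011010
byte 2: 00010101 XOR 11101111 = 11111010
byte 3: 01101101 XOR 00000000 = 01101101
byte 4: 10001101 XOR 00100001 = 10101100
byte 5: 11010101 XOR 01011010 = 10001111
byte 6: 11110110 XOR 01010100 = 10100010
byte 7: 01001111 XOR 10100101 = 11101010
byte 8: 11110001 XOR 10001001 = 01111000
byte 9: 11100000 XOR 11101001 = 00001001
byte 10: 10110010 XOR 10010011 = 00100001
byte 11: 11010001 XOR 10111111 = 01101110

ca9afa6dac8fa2ea7809216e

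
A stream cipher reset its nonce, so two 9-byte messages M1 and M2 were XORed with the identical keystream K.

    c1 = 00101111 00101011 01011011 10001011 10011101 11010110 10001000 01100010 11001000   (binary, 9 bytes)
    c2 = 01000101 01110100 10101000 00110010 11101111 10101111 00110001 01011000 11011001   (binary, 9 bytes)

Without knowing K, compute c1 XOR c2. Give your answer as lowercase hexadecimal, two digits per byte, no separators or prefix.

6a5ff3b97279b93a11

c1 ⊕ c2 = (M1 ⊕ K) ⊕ (M2 ⊕ K) = M1 ⊕ M2 — the shared key cancels under XOR.
byte 0: 2f XOR 45 = 6a
byte 1: 2b XOR 74 = 5f
byte 2: 5b XOR a8 = f3
byte 3: 8b XOR 32 = b9
byte 4: 9d XOR ef = 72
byte 5: d6 XOR af = 79
byte 6: 88 XOR 31 = b9
byte 7: 62 XOR 58 = 3a
byte 8: c8 XOR d9 = 11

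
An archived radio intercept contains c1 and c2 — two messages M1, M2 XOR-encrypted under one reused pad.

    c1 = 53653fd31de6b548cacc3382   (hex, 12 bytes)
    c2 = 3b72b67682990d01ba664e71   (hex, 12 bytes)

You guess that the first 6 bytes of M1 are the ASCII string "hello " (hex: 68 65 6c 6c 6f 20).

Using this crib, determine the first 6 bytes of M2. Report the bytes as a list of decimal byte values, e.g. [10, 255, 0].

First, c1 ⊕ c2 = (M1 ⊕ K) ⊕ (M2 ⊕ K) = M1 ⊕ M2, so the key drops out. Then M2 = (M1 ⊕ M2) ⊕ M1 over the first 6 bytes.
byte 0: (53 xor 3b) xor 68 = 68 xor 68 = 00
byte 1: (65 xor 72) xor 65 = 17 xor 65 = 72
byte 2: (3f xor b6) xor 6c = 89 xor 6c = e5
byte 3: (d3 xor 76) xor 6c = a5 xor 6c = c9
byte 4: (1d xor 82) xor 6f = 9f xor 6f = f0
byte 5: (e6 xor 99) xor 20 = 7f xor 20 = 5f

[0, 114, 229, 201, 240, 95]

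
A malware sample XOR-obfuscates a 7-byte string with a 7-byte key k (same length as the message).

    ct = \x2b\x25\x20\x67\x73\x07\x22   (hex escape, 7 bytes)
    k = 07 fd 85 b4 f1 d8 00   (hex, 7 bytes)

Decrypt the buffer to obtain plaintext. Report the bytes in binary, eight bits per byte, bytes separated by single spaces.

00101100 11011000 10100101 11010011 10000010 11011111 00100010

2b ⊕ 07 = 2c
25 ⊕ fd = d8
20 ⊕ 85 = a5
67 ⊕ b4 = d3
73 ⊕ f1 = 82
07 ⊕ d8 = df
22 ⊕ 00 = 22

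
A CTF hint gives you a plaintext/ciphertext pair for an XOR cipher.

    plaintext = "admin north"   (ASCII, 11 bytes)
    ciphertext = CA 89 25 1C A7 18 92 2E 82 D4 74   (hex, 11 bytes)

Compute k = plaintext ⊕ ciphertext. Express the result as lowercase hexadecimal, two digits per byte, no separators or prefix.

Since ciphertext = plaintext ⊕ k, XORing both sides with plaintext gives k = plaintext ⊕ ciphertext.
61 ⊕ ca = ab
64 ⊕ 89 = ed
6d ⊕ 25 = 48
69 ⊕ 1c = 75
6e ⊕ a7 = c9
20 ⊕ 18 = 38
6e ⊕ 92 = fc
6f ⊕ 2e = 41
72 ⊕ 82 = f0
74 ⊕ d4 = a0
68 ⊕ 74 = 1c

abed4875c938fc41f0a01c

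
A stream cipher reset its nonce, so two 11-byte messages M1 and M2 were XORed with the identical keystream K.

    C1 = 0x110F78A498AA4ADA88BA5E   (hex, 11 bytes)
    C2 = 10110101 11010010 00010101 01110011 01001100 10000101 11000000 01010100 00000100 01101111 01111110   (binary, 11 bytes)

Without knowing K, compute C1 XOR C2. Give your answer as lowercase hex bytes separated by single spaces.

C1 ⊕ C2 = (M1 ⊕ K) ⊕ (M2 ⊕ K) = M1 ⊕ M2 — the shared key cancels under XOR.
 17 ^ 181 = 164
 15 ^ 210 = 221
120 ^  21 = 109
164 ^ 115 = 215
152 ^  76 = 212
170 ^ 133 =  47
 74 ^ 192 = 138
218 ^  84 = 142
136 ^   4 = 140
186 ^ 111 = 213
 94 ^ 126 =  32

a4 dd 6d d7 d4 2f 8a 8e 8c d5 20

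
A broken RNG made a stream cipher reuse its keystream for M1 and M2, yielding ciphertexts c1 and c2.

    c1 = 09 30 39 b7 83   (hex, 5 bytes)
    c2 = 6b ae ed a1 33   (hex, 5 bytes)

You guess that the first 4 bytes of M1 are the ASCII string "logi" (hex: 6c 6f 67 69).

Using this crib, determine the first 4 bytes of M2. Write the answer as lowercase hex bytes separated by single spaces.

First, c1 ⊕ c2 = (M1 ⊕ K) ⊕ (M2 ⊕ K) = M1 ⊕ M2, so the key drops out. Then M2 = (M1 ⊕ M2) ⊕ M1 over the first 4 bytes.
byte 0: (09 ^ 6b) ^ 6c = 62 ^ 6c = 0e
byte 1: (30 ^ ae) ^ 6f = 9e ^ 6f = f1
byte 2: (39 ^ ed) ^ 67 = d4 ^ 67 = b3
byte 3: (b7 ^ a1) ^ 69 = 16 ^ 69 = 7f

0e f1 b3 7f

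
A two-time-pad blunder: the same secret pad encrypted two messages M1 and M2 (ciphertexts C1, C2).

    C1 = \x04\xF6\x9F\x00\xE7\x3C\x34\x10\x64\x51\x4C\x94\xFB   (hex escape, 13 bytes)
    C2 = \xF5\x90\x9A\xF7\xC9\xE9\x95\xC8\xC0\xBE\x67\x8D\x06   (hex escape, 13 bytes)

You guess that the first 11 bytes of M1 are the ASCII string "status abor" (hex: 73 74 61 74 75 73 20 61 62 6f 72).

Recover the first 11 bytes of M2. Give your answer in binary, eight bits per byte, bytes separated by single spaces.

10000010 00010010 01100100 10000011 01011011 10100110 10000001 10111001 11000110 10000000 01011001

First, C1 ⊕ C2 = (M1 ⊕ K) ⊕ (M2 ⊕ K) = M1 ⊕ M2, so the key drops out. Then M2 = (M1 ⊕ M2) ⊕ M1 over the first 11 bytes.
byte 0: (04 XOR f5) XOR 73 = f1 XOR 73 = 82
byte 1: (f6 XOR 90) XOR 74 = 66 XOR 74 = 12
byte 2: (9f XOR 9a) XOR 61 = 05 XOR 61 = 64
byte 3: (00 XOR f7) XOR 74 = f7 XOR 74 = 83
byte 4: (e7 XOR c9) XOR 75 = 2e XOR 75 = 5b
byte 5: (3c XOR e9) XOR 73 = d5 XOR 73 = a6
byte 6: (34 XOR 95) XOR 20 = a1 XOR 20 = 81
byte 7: (10 XOR c8) XOR 61 = d8 XOR 61 = b9
byte 8: (64 XOR c0) XOR 62 = a4 XOR 62 = c6
byte 9: (51 XOR be) XOR 6f = ef XOR 6f = 80
byte 10: (4c XOR 67) XOR 72 = 2b XOR 72 = 59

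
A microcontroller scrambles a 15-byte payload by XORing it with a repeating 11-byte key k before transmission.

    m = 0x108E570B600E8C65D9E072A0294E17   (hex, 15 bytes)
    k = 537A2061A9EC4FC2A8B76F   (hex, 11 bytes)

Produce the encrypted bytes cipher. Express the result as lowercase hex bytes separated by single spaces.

43 f4 77 6a c9 e2 c3 a7 71 57 1d f3 53 6e 76

The 11-byte key repeats, so the effective keystream is 53 7a 20 61 a9 ec 4f c2 a8 b7 6f 53 7a 20 61.
byte 0:  16 ⊕  83 =  67
byte 1: 142 ⊕ 122 = 244
byte 2:  87 ⊕  32 = 119
byte 3:  11 ⊕  97 = 106
byte 4:  96 ⊕ 169 = 201
byte 5:  14 ⊕ 236 = 226
byte 6: 140 ⊕  79 = 195
byte 7: 101 ⊕ 194 = 167
byte 8: 217 ⊕ 168 = 113
byte 9: 224 ⊕ 183 =  87
byte 10: 114 ⊕ 111 =  29
byte 11: 160 ⊕  83 = 243
byte 12:  41 ⊕ 122 =  83
byte 13:  78 ⊕  32 = 110
byte 14:  23 ⊕  97 = 118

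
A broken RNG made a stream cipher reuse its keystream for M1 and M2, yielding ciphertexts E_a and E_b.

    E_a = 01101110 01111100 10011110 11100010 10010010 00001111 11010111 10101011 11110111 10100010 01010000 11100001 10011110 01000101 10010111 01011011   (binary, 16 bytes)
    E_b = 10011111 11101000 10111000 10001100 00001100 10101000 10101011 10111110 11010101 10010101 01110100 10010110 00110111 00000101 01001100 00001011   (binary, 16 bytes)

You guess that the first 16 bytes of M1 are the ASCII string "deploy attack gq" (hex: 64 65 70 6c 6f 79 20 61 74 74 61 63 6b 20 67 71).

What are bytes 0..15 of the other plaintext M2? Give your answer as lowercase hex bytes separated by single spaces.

First, E_a ⊕ E_b = (M1 ⊕ K) ⊕ (M2 ⊕ K) = M1 ⊕ M2, so the key drops out. Then M2 = (M1 ⊕ M2) ⊕ M1 over the first 16 bytes.
byte 0: (6e xor 9f) xor 64 = f1 xor 64 = 95
byte 1: (7c xor e8) xor 65 = 94 xor 65 = f1
byte 2: (9e xor b8) xor 70 = 26 xor 70 = 56
byte 3: (e2 xor 8c) xor 6c = 6e xor 6c = 02
byte 4: (92 xor 0c) xor 6f = 9e xor 6f = f1
byte 5: (0f xor a8) xor 79 = a7 xor 79 = de
byte 6: (d7 xor ab) xor 20 = 7c xor 20 = 5c
byte 7: (ab xor be) xor 61 = 15 xor 61 = 74
byte 8: (f7 xor d5) xor 74 = 22 xor 74 = 56
byte 9: (a2 xor 95) xor 74 = 37 xor 74 = 43
byte 10: (50 xor 74) xor 61 = 24 xor 61 = 45
byte 11: (e1 xor 96) xor 63 = 77 xor 63 = 14
byte 12: (9e xor 37) xor 6b = a9 xor 6b = c2
byte 13: (45 xor 05) xor 20 = 40 xor 20 = 60
byte 14: (97 xor 4c) xor 67 = db xor 67 = bc
byte 15: (5b xor 0b) xor 71 = 50 xor 71 = 21

95 f1 56 02 f1 de 5c 74 56 43 45 14 c2 60 bc 21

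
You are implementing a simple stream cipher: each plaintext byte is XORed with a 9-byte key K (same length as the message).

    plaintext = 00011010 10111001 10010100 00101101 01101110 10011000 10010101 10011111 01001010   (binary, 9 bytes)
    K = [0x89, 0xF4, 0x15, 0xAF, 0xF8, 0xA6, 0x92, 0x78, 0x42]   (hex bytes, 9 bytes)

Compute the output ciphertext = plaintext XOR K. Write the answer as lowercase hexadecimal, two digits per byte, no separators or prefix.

934d8182963e07e708

00011010 ^ 10001001 = 10010011
10111001 ^ 11110100 = 01001101
10010100 ^ 00010101 = 10000001
00101101 ^ 10101111 = 10000010
01101110 ^ 11111000 = 10010110
10011000 ^ 10100110 = 00111110
10010101 ^ 10010010 = 00000111
10011111 ^ 01111000 = 11100111
01001010 ^ 01000010 = 00001000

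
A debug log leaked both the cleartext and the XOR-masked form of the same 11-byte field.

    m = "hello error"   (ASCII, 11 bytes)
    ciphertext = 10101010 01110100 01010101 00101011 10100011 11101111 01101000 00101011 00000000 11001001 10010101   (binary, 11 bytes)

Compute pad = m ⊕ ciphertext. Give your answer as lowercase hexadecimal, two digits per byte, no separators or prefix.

c2113947cccf0d5972a6e7

Since ciphertext = m ⊕ pad, XORing both sides with m gives pad = m ⊕ ciphertext.
68 ⊕ aa = c2
65 ⊕ 74 = 11
6c ⊕ 55 = 39
6c ⊕ 2b = 47
6f ⊕ a3 = cc
20 ⊕ ef = cf
65 ⊕ 68 = 0d
72 ⊕ 2b = 59
72 ⊕ 00 = 72
6f ⊕ c9 = a6
72 ⊕ 95 = e7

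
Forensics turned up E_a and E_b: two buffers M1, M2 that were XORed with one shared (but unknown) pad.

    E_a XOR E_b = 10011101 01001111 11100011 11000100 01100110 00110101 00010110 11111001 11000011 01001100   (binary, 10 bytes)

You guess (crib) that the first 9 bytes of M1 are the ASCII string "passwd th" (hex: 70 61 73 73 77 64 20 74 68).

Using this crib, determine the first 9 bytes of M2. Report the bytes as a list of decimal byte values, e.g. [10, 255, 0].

Since E_a ⊕ E_b = M1 ⊕ M2, XORing with the guessed M1 bytes yields the corresponding M2 bytes: M2 = (E_a ⊕ E_b) ⊕ M1.
9d XOR 70 = ed
4f XOR 61 = 2e
e3 XOR 73 = 90
c4 XOR 73 = b7
66 XOR 77 = 11
35 XOR 64 = 51
16 XOR 20 = 36
f9 XOR 74 = 8d
c3 XOR 68 = ab

[237, 46, 144, 183, 17, 81, 54, 141, 171]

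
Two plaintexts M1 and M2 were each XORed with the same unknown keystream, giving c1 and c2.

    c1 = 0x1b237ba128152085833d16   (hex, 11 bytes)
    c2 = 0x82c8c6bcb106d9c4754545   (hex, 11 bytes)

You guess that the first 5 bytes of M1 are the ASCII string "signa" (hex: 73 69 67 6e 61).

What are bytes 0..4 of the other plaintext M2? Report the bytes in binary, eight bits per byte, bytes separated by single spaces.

11101010 10000010 11011010 01110011 11111000

First, c1 ⊕ c2 = (M1 ⊕ K) ⊕ (M2 ⊕ K) = M1 ⊕ M2, so the key drops out. Then M2 = (M1 ⊕ M2) ⊕ M1 over the first 5 bytes.
byte 0: (1b ⊕ 82) ⊕ 73 = 99 ⊕ 73 = ea
byte 1: (23 ⊕ c8) ⊕ 69 = eb ⊕ 69 = 82
byte 2: (7b ⊕ c6) ⊕ 67 = bd ⊕ 67 = da
byte 3: (a1 ⊕ bc) ⊕ 6e = 1d ⊕ 6e = 73
byte 4: (28 ⊕ b1) ⊕ 61 = 99 ⊕ 61 = f8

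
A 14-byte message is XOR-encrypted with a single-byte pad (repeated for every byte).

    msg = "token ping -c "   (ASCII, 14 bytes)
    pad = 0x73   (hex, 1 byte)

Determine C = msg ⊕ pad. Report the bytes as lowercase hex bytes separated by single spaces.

The 1-byte key repeats, so the effective keystream is 73 73 73 73 73 73 73 73 73 73 73 73 73 73.
byte 0: 74 ⊕ 73 = 07
byte 1: 6f ⊕ 73 = 1c
byte 2: 6b ⊕ 73 = 18
byte 3: 65 ⊕ 73 = 16
byte 4: 6e ⊕ 73 = 1d
byte 5: 20 ⊕ 73 = 53
byte 6: 70 ⊕ 73 = 03
byte 7: 69 ⊕ 73 = 1a
byte 8: 6e ⊕ 73 = 1d
byte 9: 67 ⊕ 73 = 14
byte 10: 20 ⊕ 73 = 53
byte 11: 2d ⊕ 73 = 5e
byte 12: 63 ⊕ 73 = 10
byte 13: 20 ⊕ 73 = 53

07 1c 18 16 1d 53 03 1a 1d 14 53 5e 10 53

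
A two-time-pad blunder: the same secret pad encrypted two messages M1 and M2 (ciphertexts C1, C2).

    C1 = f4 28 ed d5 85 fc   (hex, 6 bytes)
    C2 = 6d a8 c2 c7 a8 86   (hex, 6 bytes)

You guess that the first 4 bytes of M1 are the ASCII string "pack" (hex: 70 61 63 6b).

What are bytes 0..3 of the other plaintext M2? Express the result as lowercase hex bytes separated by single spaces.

First, C1 ⊕ C2 = (M1 ⊕ K) ⊕ (M2 ⊕ K) = M1 ⊕ M2, so the key drops out. Then M2 = (M1 ⊕ M2) ⊕ M1 over the first 4 bytes.
byte 0: (f4 xor 6d) xor 70 = 99 xor 70 = e9
byte 1: (28 xor a8) xor 61 = 80 xor 61 = e1
byte 2: (ed xor c2) xor 63 = 2f xor 63 = 4c
byte 3: (d5 xor c7) xor 6b = 12 xor 6b = 79

e9 e1 4c 79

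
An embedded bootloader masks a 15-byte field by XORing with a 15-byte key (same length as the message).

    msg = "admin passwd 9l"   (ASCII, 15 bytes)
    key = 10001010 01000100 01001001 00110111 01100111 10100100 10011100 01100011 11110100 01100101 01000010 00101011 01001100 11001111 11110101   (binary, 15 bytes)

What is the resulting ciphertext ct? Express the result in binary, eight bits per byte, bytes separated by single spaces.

byte 0: 61 ⊕ 8a = eb
byte 1: 64 ⊕ 44 = 20
byte 2: 6d ⊕ 49 = 24
byte 3: 69 ⊕ 37 = 5e
byte 4: 6e ⊕ 67 = 09
byte 5: 20 ⊕ a4 = 84
byte 6: 70 ⊕ 9c = ec
byte 7: 61 ⊕ 63 = 02
byte 8: 73 ⊕ f4 = 87
byte 9: 73 ⊕ 65 = 16
byte 10: 77 ⊕ 42 = 35
byte 11: 64 ⊕ 2b = 4f
byte 12: 20 ⊕ 4c = 6c
byte 13: 39 ⊕ cf = f6
byte 14: 6c ⊕ f5 = 99

11101011 00100000 00100100 01011110 00001001 10000100 11101100 00000010 10000111 00010110 00110101 01001111 01101100 11110110 10011001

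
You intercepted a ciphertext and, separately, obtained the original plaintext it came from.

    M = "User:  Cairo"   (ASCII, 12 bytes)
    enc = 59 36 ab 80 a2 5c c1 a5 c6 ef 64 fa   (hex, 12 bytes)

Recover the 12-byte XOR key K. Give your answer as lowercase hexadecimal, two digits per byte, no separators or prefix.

0c45cef2987ce1e6a7861695

Since enc = M ⊕ K, XORing both sides with M gives K = M ⊕ enc.
55 XOR 59 = 0c
73 XOR 36 = 45
65 XOR ab = ce
72 XOR 80 = f2
3a XOR a2 = 98
20 XOR 5c = 7c
20 XOR c1 = e1
43 XOR a5 = e6
61 XOR c6 = a7
69 XOR ef = 86
72 XOR 64 = 16
6f XOR fa = 95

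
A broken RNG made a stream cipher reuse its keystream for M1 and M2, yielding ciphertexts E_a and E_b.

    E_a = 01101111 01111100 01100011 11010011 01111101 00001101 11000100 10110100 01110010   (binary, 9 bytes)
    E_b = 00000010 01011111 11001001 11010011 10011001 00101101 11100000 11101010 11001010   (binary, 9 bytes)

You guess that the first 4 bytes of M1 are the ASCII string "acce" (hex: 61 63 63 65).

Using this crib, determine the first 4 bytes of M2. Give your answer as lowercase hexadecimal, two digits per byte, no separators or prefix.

First, E_a ⊕ E_b = (M1 ⊕ K) ⊕ (M2 ⊕ K) = M1 ⊕ M2, so the key drops out. Then M2 = (M1 ⊕ M2) ⊕ M1 over the first 4 bytes.
byte 0: (6f ^ 02) ^ 61 = 6d ^ 61 = 0c
byte 1: (7c ^ 5f) ^ 63 = 23 ^ 63 = 40
byte 2: (63 ^ c9) ^ 63 = aa ^ 63 = c9
byte 3: (d3 ^ d3) ^ 65 = 00 ^ 65 = 65

0c40c965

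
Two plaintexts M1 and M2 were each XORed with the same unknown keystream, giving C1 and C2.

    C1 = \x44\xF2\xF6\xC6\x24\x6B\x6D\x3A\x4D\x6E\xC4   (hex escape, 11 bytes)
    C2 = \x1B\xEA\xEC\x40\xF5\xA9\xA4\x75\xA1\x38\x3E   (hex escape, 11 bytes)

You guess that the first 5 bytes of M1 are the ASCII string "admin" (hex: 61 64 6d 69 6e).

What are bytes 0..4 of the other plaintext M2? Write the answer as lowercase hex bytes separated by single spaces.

First, C1 ⊕ C2 = (M1 ⊕ K) ⊕ (M2 ⊕ K) = M1 ⊕ M2, so the key drops out. Then M2 = (M1 ⊕ M2) ⊕ M1 over the first 5 bytes.
byte 0: (44 ^ 1b) ^ 61 = 5f ^ 61 = 3e
byte 1: (f2 ^ ea) ^ 64 = 18 ^ 64 = 7c
byte 2: (f6 ^ ec) ^ 6d = 1a ^ 6d = 77
byte 3: (c6 ^ 40) ^ 69 = 86 ^ 69 = ef
byte 4: (24 ^ f5) ^ 6e = d1 ^ 6e = bf

3e 7c 77 ef bf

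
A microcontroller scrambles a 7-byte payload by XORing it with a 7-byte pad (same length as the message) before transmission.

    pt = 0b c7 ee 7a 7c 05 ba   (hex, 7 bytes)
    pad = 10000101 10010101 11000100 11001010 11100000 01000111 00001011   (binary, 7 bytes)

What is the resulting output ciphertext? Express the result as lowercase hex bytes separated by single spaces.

8e 52 2a b0 9c 42 b1

byte 0: 0b XOR 85 = 8e
byte 1: c7 XOR 95 = 52
byte 2: ee XOR c4 = 2a
byte 3: 7a XOR ca = b0
byte 4: 7c XOR e0 = 9c
byte 5: 05 XOR 47 = 42
byte 6: ba XOR 0b = b1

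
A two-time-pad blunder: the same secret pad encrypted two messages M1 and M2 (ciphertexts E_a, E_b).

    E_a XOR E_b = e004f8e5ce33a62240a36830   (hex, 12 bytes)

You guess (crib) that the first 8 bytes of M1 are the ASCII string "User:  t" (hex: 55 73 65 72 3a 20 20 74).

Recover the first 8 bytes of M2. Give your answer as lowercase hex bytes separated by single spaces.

b5 77 9d 97 f4 13 86 56

Since E_a ⊕ E_b = M1 ⊕ M2, XORing with the guessed M1 bytes yields the corresponding M2 bytes: M2 = (E_a ⊕ E_b) ⊕ M1.
224 XOR  85 = 181
  4 XOR 115 = 119
248 XOR 101 = 157
229 XOR 114 = 151
206 XOR  58 = 244
 51 XOR  32 =  19
166 XOR  32 = 134
 34 XOR 116 =  86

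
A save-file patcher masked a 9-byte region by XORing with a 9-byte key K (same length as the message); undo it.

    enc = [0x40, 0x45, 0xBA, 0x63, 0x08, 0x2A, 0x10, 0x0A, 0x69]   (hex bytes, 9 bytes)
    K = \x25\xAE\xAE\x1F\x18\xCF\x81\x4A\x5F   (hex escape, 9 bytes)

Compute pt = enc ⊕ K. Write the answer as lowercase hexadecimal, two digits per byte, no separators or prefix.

40 ⊕ 25 = 65
45 ⊕ ae = eb
ba ⊕ ae = 14
63 ⊕ 1f = 7c
08 ⊕ 18 = 10
2a ⊕ cf = e5
10 ⊕ 81 = 91
0a ⊕ 4a = 40
69 ⊕ 5f = 36

65eb147c10e5914036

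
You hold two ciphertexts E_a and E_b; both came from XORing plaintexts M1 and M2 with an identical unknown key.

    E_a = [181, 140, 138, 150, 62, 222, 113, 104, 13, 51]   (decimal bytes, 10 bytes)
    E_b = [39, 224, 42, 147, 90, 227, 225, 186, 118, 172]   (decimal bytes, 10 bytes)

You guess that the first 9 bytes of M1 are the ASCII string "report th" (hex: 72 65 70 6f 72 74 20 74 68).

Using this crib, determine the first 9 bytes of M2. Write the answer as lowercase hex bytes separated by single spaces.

First, E_a ⊕ E_b = (M1 ⊕ K) ⊕ (M2 ⊕ K) = M1 ⊕ M2, so the key drops out. Then M2 = (M1 ⊕ M2) ⊕ M1 over the first 9 bytes.
byte 0: (b5 xor 27) xor 72 = 92 xor 72 = e0
byte 1: (8c xor e0) xor 65 = 6c xor 65 = 09
byte 2: (8a xor 2a) xor 70 = a0 xor 70 = d0
byte 3: (96 xor 93) xor 6f = 05 xor 6f = 6a
byte 4: (3e xor 5a) xor 72 = 64 xor 72 = 16
byte 5: (de xor e3) xor 74 = 3d xor 74 = 49
byte 6: (71 xor e1) xor 20 = 90 xor 20 = b0
byte 7: (68 xor ba) xor 74 = d2 xor 74 = a6
byte 8: (0d xor 76) xor 68 = 7b xor 68 = 13

e0 09 d0 6a 16 49 b0 a6 13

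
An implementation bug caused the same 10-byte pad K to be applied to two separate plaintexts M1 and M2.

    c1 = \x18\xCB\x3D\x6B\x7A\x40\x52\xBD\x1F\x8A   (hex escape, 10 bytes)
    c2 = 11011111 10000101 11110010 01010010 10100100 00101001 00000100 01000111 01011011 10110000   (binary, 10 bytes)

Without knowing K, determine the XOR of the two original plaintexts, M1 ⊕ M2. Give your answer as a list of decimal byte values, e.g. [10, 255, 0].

c1 ⊕ c2 = (M1 ⊕ K) ⊕ (M2 ⊕ K) = M1 ⊕ M2 — the shared key cancels under XOR.
byte 0:  24 ^ 223 = 199
byte 1: 203 ^ 133 =  78
byte 2:  61 ^ 242 = 207
byte 3: 107 ^  82 =  57
byte 4: 122 ^ 164 = 222
byte 5:  64 ^  41 = 105
byte 6:  82 ^   4 =  86
byte 7: 189 ^  71 = 250
byte 8:  31 ^  91 =  68
byte 9: 138 ^ 176 =  58

[199, 78, 207, 57, 222, 105, 86, 250, 68, 58]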